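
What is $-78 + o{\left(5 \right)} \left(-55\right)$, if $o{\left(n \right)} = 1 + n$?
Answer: $-408$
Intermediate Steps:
$-78 + o{\left(5 \right)} \left(-55\right) = -78 + \left(1 + 5\right) \left(-55\right) = -78 + 6 \left(-55\right) = -78 - 330 = -408$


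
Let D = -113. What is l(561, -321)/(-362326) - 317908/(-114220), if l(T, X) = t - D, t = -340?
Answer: 28803065487/10346218930 ≈ 2.7839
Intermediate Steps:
l(T, X) = -227 (l(T, X) = -340 - 1*(-113) = -340 + 113 = -227)
l(561, -321)/(-362326) - 317908/(-114220) = -227/(-362326) - 317908/(-114220) = -227*(-1/362326) - 317908*(-1/114220) = 227/362326 + 79477/28555 = 28803065487/10346218930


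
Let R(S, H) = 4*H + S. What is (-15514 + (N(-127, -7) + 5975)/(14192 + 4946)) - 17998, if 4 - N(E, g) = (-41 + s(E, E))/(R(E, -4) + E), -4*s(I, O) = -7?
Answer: -692654411317/20669040 ≈ -33512.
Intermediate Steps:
s(I, O) = 7/4 (s(I, O) = -¼*(-7) = 7/4)
R(S, H) = S + 4*H
N(E, g) = 4 + 157/(4*(-16 + 2*E)) (N(E, g) = 4 - (-41 + 7/4)/((E + 4*(-4)) + E) = 4 - (-157)/(4*((E - 16) + E)) = 4 - (-157)/(4*((-16 + E) + E)) = 4 - (-157)/(4*(-16 + 2*E)) = 4 + 157/(4*(-16 + 2*E)))
(-15514 + (N(-127, -7) + 5975)/(14192 + 4946)) - 17998 = (-15514 + ((-99 + 32*(-127))/(8*(-8 - 127)) + 5975)/(14192 + 4946)) - 17998 = (-15514 + ((⅛)*(-99 - 4064)/(-135) + 5975)/19138) - 17998 = (-15514 + ((⅛)*(-1/135)*(-4163) + 5975)*(1/19138)) - 17998 = (-15514 + (4163/1080 + 5975)*(1/19138)) - 17998 = (-15514 + (6457163/1080)*(1/19138)) - 17998 = (-15514 + 6457163/20669040) - 17998 = -320653029397/20669040 - 17998 = -692654411317/20669040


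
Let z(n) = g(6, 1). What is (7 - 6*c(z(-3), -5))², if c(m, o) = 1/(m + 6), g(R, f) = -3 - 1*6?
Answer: 81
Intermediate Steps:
g(R, f) = -9 (g(R, f) = -3 - 6 = -9)
z(n) = -9
c(m, o) = 1/(6 + m)
(7 - 6*c(z(-3), -5))² = (7 - 6/(6 - 9))² = (7 - 6/(-3))² = (7 - 6*(-⅓))² = (7 + 2)² = 9² = 81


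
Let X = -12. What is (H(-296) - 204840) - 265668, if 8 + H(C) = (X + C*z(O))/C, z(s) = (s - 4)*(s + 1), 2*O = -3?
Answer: -69635955/148 ≈ -4.7051e+5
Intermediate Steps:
O = -3/2 (O = (1/2)*(-3) = -3/2 ≈ -1.5000)
z(s) = (1 + s)*(-4 + s) (z(s) = (-4 + s)*(1 + s) = (1 + s)*(-4 + s))
H(C) = -8 + (-12 + 11*C/4)/C (H(C) = -8 + (-12 + C*(-4 + (-3/2)**2 - 3*(-3/2)))/C = -8 + (-12 + C*(-4 + 9/4 + 9/2))/C = -8 + (-12 + C*(11/4))/C = -8 + (-12 + 11*C/4)/C)
(H(-296) - 204840) - 265668 = ((-21/4 - 12/(-296)) - 204840) - 265668 = ((-21/4 - 12*(-1/296)) - 204840) - 265668 = ((-21/4 + 3/74) - 204840) - 265668 = (-771/148 - 204840) - 265668 = -30317091/148 - 265668 = -69635955/148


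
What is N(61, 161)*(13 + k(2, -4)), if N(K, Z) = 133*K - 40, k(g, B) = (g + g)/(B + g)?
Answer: 88803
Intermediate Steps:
k(g, B) = 2*g/(B + g) (k(g, B) = (2*g)/(B + g) = 2*g/(B + g))
N(K, Z) = -40 + 133*K
N(61, 161)*(13 + k(2, -4)) = (-40 + 133*61)*(13 + 2*2/(-4 + 2)) = (-40 + 8113)*(13 + 2*2/(-2)) = 8073*(13 + 2*2*(-1/2)) = 8073*(13 - 2) = 8073*11 = 88803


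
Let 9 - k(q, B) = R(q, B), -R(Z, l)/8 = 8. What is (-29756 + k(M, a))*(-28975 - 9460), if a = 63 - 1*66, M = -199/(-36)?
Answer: 1140866105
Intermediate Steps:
M = 199/36 (M = -199*(-1/36) = 199/36 ≈ 5.5278)
R(Z, l) = -64 (R(Z, l) = -8*8 = -64)
a = -3 (a = 63 - 66 = -3)
k(q, B) = 73 (k(q, B) = 9 - 1*(-64) = 9 + 64 = 73)
(-29756 + k(M, a))*(-28975 - 9460) = (-29756 + 73)*(-28975 - 9460) = -29683*(-38435) = 1140866105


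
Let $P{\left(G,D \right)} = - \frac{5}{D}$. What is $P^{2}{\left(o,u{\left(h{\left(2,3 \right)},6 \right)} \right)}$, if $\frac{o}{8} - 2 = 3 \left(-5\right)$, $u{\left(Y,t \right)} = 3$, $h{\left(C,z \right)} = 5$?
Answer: $\frac{25}{9} \approx 2.7778$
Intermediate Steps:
$o = -104$ ($o = 16 + 8 \cdot 3 \left(-5\right) = 16 + 8 \left(-15\right) = 16 - 120 = -104$)
$P^{2}{\left(o,u{\left(h{\left(2,3 \right)},6 \right)} \right)} = \left(- \frac{5}{3}\right)^{2} = \frac{25}{9}$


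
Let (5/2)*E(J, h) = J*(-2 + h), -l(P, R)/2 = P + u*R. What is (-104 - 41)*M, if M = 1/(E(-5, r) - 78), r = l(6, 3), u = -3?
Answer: 145/86 ≈ 1.6860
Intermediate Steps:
l(P, R) = -2*P + 6*R (l(P, R) = -2*(P - 3*R) = -2*P + 6*R)
r = 6 (r = -2*6 + 6*3 = -12 + 18 = 6)
E(J, h) = 2*J*(-2 + h)/5 (E(J, h) = 2*(J*(-2 + h))/5 = 2*J*(-2 + h)/5)
M = -1/86 (M = 1/((⅖)*(-5)*(-2 + 6) - 78) = 1/((⅖)*(-5)*4 - 78) = 1/(-8 - 78) = 1/(-86) = -1/86 ≈ -0.011628)
(-104 - 41)*M = (-104 - 41)*(-1/86) = -145*(-1/86) = 145/86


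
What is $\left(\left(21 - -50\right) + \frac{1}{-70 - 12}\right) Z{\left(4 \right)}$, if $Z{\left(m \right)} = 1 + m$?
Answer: $\frac{29105}{82} \approx 354.94$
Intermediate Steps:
$\left(\left(21 - -50\right) + \frac{1}{-70 - 12}\right) Z{\left(4 \right)} = \left(\left(21 - -50\right) + \frac{1}{-70 - 12}\right) \left(1 + 4\right) = \left(\left(21 + 50\right) + \frac{1}{-82}\right) 5 = \left(71 - \frac{1}{82}\right) 5 = \frac{5821}{82} \cdot 5 = \frac{29105}{82}$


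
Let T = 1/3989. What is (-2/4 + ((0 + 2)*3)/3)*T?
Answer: 3/7978 ≈ 0.00037603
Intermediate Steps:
T = 1/3989 ≈ 0.00025069
(-2/4 + ((0 + 2)*3)/3)*T = (-2/4 + ((0 + 2)*3)/3)*(1/3989) = (-2*¼ + (2*3)*(⅓))*(1/3989) = (-½ + 6*(⅓))*(1/3989) = (-½ + 2)*(1/3989) = (3/2)*(1/3989) = 3/7978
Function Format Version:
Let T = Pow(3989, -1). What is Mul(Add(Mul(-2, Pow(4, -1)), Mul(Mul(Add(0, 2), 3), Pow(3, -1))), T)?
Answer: Rational(3, 7978) ≈ 0.00037603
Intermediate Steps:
T = Rational(1, 3989) ≈ 0.00025069
Mul(Add(Mul(-2, Pow(4, -1)), Mul(Mul(Add(0, 2), 3), Pow(3, -1))), T) = Mul(Add(Mul(-2, Pow(4, -1)), Mul(Mul(Add(0, 2), 3), Pow(3, -1))), Rational(1, 3989)) = Mul(Add(Mul(-2, Rational(1, 4)), Mul(Mul(2, 3), Rational(1, 3))), Rational(1, 3989)) = Mul(Add(Rational(-1, 2), Mul(6, Rational(1, 3))), Rational(1, 3989)) = Mul(Add(Rational(-1, 2), 2), Rational(1, 3989)) = Mul(Rational(3, 2), Rational(1, 3989)) = Rational(3, 7978)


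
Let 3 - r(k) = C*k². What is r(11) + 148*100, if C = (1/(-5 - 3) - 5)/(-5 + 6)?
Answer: 123385/8 ≈ 15423.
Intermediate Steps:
C = -41/8 (C = (1/(-8) - 5)/1 = (-⅛ - 5)*1 = -41/8*1 = -41/8 ≈ -5.1250)
r(k) = 3 + 41*k²/8 (r(k) = 3 - (-41)*k²/8 = 3 + 41*k²/8)
r(11) + 148*100 = (3 + (41/8)*11²) + 148*100 = (3 + (41/8)*121) + 14800 = (3 + 4961/8) + 14800 = 4985/8 + 14800 = 123385/8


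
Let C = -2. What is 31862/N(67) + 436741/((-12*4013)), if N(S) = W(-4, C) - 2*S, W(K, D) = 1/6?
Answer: -9556781855/38669268 ≈ -247.14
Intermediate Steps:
W(K, D) = ⅙
N(S) = ⅙ - 2*S
31862/N(67) + 436741/((-12*4013)) = 31862/(⅙ - 2*67) + 436741/((-12*4013)) = 31862/(⅙ - 134) + 436741/(-48156) = 31862/(-803/6) + 436741*(-1/48156) = 31862*(-6/803) - 436741/48156 = -191172/803 - 436741/48156 = -9556781855/38669268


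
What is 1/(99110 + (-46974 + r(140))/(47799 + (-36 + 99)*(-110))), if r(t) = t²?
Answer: 40869/4050499216 ≈ 1.0090e-5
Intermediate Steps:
1/(99110 + (-46974 + r(140))/(47799 + (-36 + 99)*(-110))) = 1/(99110 + (-46974 + 140²)/(47799 + (-36 + 99)*(-110))) = 1/(99110 + (-46974 + 19600)/(47799 + 63*(-110))) = 1/(99110 - 27374/(47799 - 6930)) = 1/(99110 - 27374/40869) = 1/(4050499216/40869) = 40869/4050499216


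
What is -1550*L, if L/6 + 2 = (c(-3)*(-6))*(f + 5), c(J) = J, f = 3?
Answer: -1320600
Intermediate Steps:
L = 852 (L = -12 + 6*((-3*(-6))*(3 + 5)) = -12 + 6*(18*8) = -12 + 6*144 = -12 + 864 = 852)
-1550*L = -1550*852 = -1320600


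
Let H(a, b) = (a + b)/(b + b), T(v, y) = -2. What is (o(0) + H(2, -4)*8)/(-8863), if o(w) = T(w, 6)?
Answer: 0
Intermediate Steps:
H(a, b) = (a + b)/(2*b) (H(a, b) = (a + b)/((2*b)) = (a + b)*(1/(2*b)) = (a + b)/(2*b))
o(w) = -2
(o(0) + H(2, -4)*8)/(-8863) = (-2 + ((1/2)*(2 - 4)/(-4))*8)/(-8863) = (-2 + ((1/2)*(-1/4)*(-2))*8)*(-1/8863) = (-2 + (1/4)*8)*(-1/8863) = (-2 + 2)*(-1/8863) = 0*(-1/8863) = 0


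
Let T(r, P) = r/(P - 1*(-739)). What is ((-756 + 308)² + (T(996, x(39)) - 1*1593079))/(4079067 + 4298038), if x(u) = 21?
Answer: -24050091/144695450 ≈ -0.16621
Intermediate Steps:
T(r, P) = r/(739 + P) (T(r, P) = r/(P + 739) = r/(739 + P))
((-756 + 308)² + (T(996, x(39)) - 1*1593079))/(4079067 + 4298038) = ((-756 + 308)² + (996/(739 + 21) - 1*1593079))/(4079067 + 4298038) = ((-448)² + (996/760 - 1593079))/8377105 = (200704 + (996*(1/760) - 1593079))*(1/8377105) = (200704 + (249/190 - 1593079))*(1/8377105) = (200704 - 302684761/190)*(1/8377105) = -264551001/190*1/8377105 = -24050091/144695450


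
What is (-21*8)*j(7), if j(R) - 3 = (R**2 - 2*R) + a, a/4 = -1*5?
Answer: -3024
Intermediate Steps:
a = -20 (a = 4*(-1*5) = 4*(-5) = -20)
j(R) = -17 + R**2 - 2*R (j(R) = 3 + ((R**2 - 2*R) - 20) = 3 + (-20 + R**2 - 2*R) = -17 + R**2 - 2*R)
(-21*8)*j(7) = (-21*8)*(-17 + 7**2 - 2*7) = -168*(-17 + 49 - 14) = -168*18 = -3024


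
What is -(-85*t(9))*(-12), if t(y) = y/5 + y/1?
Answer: -11016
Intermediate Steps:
t(y) = 6*y/5 (t(y) = y*(⅕) + y*1 = y/5 + y = 6*y/5)
-(-85*t(9))*(-12) = -(-102*9)*(-12) = -(-85*54/5)*(-12) = -(-918)*(-12) = -1*11016 = -11016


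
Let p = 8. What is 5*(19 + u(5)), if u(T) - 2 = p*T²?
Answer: 1105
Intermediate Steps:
u(T) = 2 + 8*T²
5*(19 + u(5)) = 5*(19 + (2 + 8*5²)) = 5*(19 + (2 + 8*25)) = 5*(19 + (2 + 200)) = 5*(19 + 202) = 5*221 = 1105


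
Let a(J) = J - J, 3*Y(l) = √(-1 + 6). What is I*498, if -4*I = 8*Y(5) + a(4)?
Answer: -332*√5 ≈ -742.38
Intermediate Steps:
Y(l) = √5/3 (Y(l) = √(-1 + 6)/3 = √5/3)
a(J) = 0
I = -2*√5/3 (I = -(8*(√5/3) + 0)/4 = -(8*√5/3 + 0)/4 = -2*√5/3 ≈ -1.4907)
I*498 = -2*√5/3*498 = -332*√5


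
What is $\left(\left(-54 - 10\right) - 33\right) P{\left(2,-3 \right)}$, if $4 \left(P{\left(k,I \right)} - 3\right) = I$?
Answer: $- \frac{873}{4} \approx -218.25$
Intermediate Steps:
$P{\left(k,I \right)} = 3 + \frac{I}{4}$
$\left(\left(-54 - 10\right) - 33\right) P{\left(2,-3 \right)} = \left(\left(-54 - 10\right) - 33\right) \left(3 + \frac{1}{4} \left(-3\right)\right) = \left(-64 - 33\right) \left(3 - \frac{3}{4}\right) = \left(-97\right) \frac{9}{4} = - \frac{873}{4}$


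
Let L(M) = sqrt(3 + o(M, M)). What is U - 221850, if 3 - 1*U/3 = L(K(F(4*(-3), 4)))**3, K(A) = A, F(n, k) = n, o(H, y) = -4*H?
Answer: -221841 - 153*sqrt(51) ≈ -2.2293e+5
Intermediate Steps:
L(M) = sqrt(3 - 4*M)
U = 9 - 153*sqrt(51) (U = 9 - 3*(3 - 16*(-3))**(3/2) = 9 - 3*(3 - 4*(-12))**(3/2) = 9 - 3*(3 + 48)**(3/2) = 9 - 3*51*sqrt(51) = 9 - 153*sqrt(51) ≈ -1083.6)
U - 221850 = (9 - 153*sqrt(51)) - 221850 = -221841 - 153*sqrt(51)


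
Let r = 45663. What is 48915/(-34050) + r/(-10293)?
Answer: -45740161/7788370 ≈ -5.8729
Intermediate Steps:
48915/(-34050) + r/(-10293) = 48915/(-34050) + 45663/(-10293) = 48915*(-1/34050) + 45663*(-1/10293) = -3261/2270 - 15221/3431 = -45740161/7788370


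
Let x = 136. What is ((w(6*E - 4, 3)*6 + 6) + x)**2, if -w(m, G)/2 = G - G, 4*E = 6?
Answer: 20164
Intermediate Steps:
E = 3/2 (E = (1/4)*6 = 3/2 ≈ 1.5000)
w(m, G) = 0 (w(m, G) = -2*(G - G) = -2*0 = 0)
((w(6*E - 4, 3)*6 + 6) + x)**2 = ((0*6 + 6) + 136)**2 = ((0 + 6) + 136)**2 = (6 + 136)**2 = 142**2 = 20164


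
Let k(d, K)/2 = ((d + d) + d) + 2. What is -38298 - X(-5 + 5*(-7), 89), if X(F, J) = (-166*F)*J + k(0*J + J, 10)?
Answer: -629796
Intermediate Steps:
k(d, K) = 4 + 6*d (k(d, K) = 2*(((d + d) + d) + 2) = 2*((2*d + d) + 2) = 2*(3*d + 2) = 2*(2 + 3*d) = 4 + 6*d)
X(F, J) = 4 + 6*J - 166*F*J (X(F, J) = (-166*F)*J + (4 + 6*(0*J + J)) = -166*F*J + (4 + 6*(0 + J)) = -166*F*J + (4 + 6*J) = 4 + 6*J - 166*F*J)
-38298 - X(-5 + 5*(-7), 89) = -38298 - (4 + 6*89 - 166*(-5 + 5*(-7))*89) = -38298 - (4 + 534 - 166*(-5 - 35)*89) = -38298 - (4 + 534 - 166*(-40)*89) = -38298 - (4 + 534 + 590960) = -38298 - 1*591498 = -38298 - 591498 = -629796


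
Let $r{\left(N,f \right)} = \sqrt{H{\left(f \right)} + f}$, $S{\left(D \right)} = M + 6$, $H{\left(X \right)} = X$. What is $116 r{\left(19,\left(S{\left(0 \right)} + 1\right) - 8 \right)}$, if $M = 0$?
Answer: $116 i \sqrt{2} \approx 164.05 i$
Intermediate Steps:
$S{\left(D \right)} = 6$ ($S{\left(D \right)} = 0 + 6 = 6$)
$r{\left(N,f \right)} = \sqrt{2} \sqrt{f}$ ($r{\left(N,f \right)} = \sqrt{f + f} = \sqrt{2 f} = \sqrt{2} \sqrt{f}$)
$116 r{\left(19,\left(S{\left(0 \right)} + 1\right) - 8 \right)} = 116 \sqrt{2} \sqrt{\left(6 + 1\right) - 8} = 116 \sqrt{2} \sqrt{7 - 8} = 116 \sqrt{2} \sqrt{-1} = 116 \sqrt{2} i = 116 i \sqrt{2}$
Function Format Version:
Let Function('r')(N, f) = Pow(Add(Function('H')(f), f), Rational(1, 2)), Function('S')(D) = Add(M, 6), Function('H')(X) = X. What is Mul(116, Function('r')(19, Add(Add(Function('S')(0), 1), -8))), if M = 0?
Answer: Mul(116, I, Pow(2, Rational(1, 2))) ≈ Mul(164.05, I)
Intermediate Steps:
Function('S')(D) = 6 (Function('S')(D) = Add(0, 6) = 6)
Function('r')(N, f) = Mul(Pow(2, Rational(1, 2)), Pow(f, Rational(1, 2))) (Function('r')(N, f) = Pow(Add(f, f), Rational(1, 2)) = Pow(Mul(2, f), Rational(1, 2)) = Mul(Pow(2, Rational(1, 2)), Pow(f, Rational(1, 2))))
Mul(116, Function('r')(19, Add(Add(Function('S')(0), 1), -8))) = Mul(116, Mul(Pow(2, Rational(1, 2)), Pow(Add(Add(6, 1), -8), Rational(1, 2)))) = Mul(116, Mul(Pow(2, Rational(1, 2)), Pow(Add(7, -8), Rational(1, 2)))) = Mul(116, Mul(Pow(2, Rational(1, 2)), Pow(-1, Rational(1, 2)))) = Mul(116, Mul(Pow(2, Rational(1, 2)), I)) = Mul(116, Mul(I, Pow(2, Rational(1, 2)))) = Mul(116, I, Pow(2, Rational(1, 2)))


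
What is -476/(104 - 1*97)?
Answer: -68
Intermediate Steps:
-476/(104 - 1*97) = -476/(104 - 97) = -476/7 = -476*1/7 = -68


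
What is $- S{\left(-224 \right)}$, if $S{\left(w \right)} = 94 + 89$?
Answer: $-183$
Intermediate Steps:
$S{\left(w \right)} = 183$
$- S{\left(-224 \right)} = \left(-1\right) 183 = -183$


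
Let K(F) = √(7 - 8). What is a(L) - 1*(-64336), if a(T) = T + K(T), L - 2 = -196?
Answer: 64142 + I ≈ 64142.0 + 1.0*I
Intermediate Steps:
L = -194 (L = 2 - 196 = -194)
K(F) = I (K(F) = √(-1) = I)
a(T) = I + T (a(T) = T + I = I + T)
a(L) - 1*(-64336) = (I - 194) - 1*(-64336) = (-194 + I) + 64336 = 64142 + I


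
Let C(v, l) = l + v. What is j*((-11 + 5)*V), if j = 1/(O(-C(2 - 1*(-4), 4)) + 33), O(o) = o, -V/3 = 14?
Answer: 252/23 ≈ 10.957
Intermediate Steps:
V = -42 (V = -3*14 = -42)
j = 1/23 (j = 1/(-(4 + (2 - 1*(-4))) + 33) = 1/(-(4 + (2 + 4)) + 33) = 1/(-(4 + 6) + 33) = 1/(-1*10 + 33) = 1/(-10 + 33) = 1/23 ≈ 0.043478)
j*((-11 + 5)*V) = ((-11 + 5)*(-42))/23 = (-6*(-42))/23 = (1/23)*252 = 252/23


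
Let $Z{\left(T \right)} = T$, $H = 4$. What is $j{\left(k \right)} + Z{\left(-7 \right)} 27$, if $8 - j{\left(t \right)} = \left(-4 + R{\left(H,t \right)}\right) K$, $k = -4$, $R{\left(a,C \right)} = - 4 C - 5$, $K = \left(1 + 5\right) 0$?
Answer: $-181$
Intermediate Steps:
$K = 0$ ($K = 6 \cdot 0 = 0$)
$R{\left(a,C \right)} = -5 - 4 C$
$j{\left(t \right)} = 8$ ($j{\left(t \right)} = 8 - \left(-4 - \left(5 + 4 t\right)\right) 0 = 8 - \left(-9 - 4 t\right) 0 = 8 - 0 = 8 + 0 = 8$)
$j{\left(k \right)} + Z{\left(-7 \right)} 27 = 8 - 189 = -181$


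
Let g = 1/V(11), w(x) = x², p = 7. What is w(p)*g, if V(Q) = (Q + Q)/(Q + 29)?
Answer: 980/11 ≈ 89.091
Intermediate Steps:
V(Q) = 2*Q/(29 + Q) (V(Q) = (2*Q)/(29 + Q) = 2*Q/(29 + Q))
g = 20/11 (g = 1/(2*11/(29 + 11)) = 1/(2*11/40) = 1/(2*11*(1/40)) = 1/(11/20) = 20/11 ≈ 1.8182)
w(p)*g = 7²*(20/11) = 49*(20/11) = 980/11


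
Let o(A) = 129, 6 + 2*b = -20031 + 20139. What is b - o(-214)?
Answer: -78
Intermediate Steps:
b = 51 (b = -3 + (-20031 + 20139)/2 = -3 + (1/2)*108 = -3 + 54 = 51)
b - o(-214) = 51 - 1*129 = 51 - 129 = -78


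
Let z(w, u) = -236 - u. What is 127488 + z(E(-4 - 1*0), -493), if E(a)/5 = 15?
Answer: 127745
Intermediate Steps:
E(a) = 75 (E(a) = 5*15 = 75)
127488 + z(E(-4 - 1*0), -493) = 127488 + (-236 - 1*(-493)) = 127488 + (-236 + 493) = 127488 + 257 = 127745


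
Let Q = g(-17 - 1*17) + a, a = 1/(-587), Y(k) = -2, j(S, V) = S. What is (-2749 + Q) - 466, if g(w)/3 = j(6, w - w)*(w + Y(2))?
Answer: -2267582/587 ≈ -3863.0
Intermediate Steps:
g(w) = -36 + 18*w (g(w) = 3*(6*(w - 2)) = 3*(6*(-2 + w)) = 3*(-12 + 6*w) = -36 + 18*w)
a = -1/587 ≈ -0.0017036
Q = -380377/587 (Q = (-36 + 18*(-17 - 1*17)) - 1/587 = (-36 + 18*(-17 - 17)) - 1/587 = (-36 + 18*(-34)) - 1/587 = (-36 - 612) - 1/587 = -648 - 1/587 = -380377/587 ≈ -648.00)
(-2749 + Q) - 466 = (-2749 - 380377/587) - 466 = -1994040/587 - 466 = -2267582/587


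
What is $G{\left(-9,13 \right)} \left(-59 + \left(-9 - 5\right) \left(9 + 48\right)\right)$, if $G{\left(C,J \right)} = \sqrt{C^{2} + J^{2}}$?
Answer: $- 4285 \sqrt{10} \approx -13550.0$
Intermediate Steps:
$G{\left(-9,13 \right)} \left(-59 + \left(-9 - 5\right) \left(9 + 48\right)\right) = \sqrt{\left(-9\right)^{2} + 13^{2}} \left(-59 + \left(-9 - 5\right) \left(9 + 48\right)\right) = \sqrt{81 + 169} \left(-59 - 798\right) = \sqrt{250} \left(-59 - 798\right) = 5 \sqrt{10} \left(-857\right) = - 4285 \sqrt{10}$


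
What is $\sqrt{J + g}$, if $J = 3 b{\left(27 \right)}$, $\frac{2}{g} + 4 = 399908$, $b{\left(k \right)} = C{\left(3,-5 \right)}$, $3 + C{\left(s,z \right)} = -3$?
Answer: $\frac{i \sqrt{44978390095}}{49988} \approx 4.2426 i$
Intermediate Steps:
$C{\left(s,z \right)} = -6$ ($C{\left(s,z \right)} = -3 - 3 = -6$)
$b{\left(k \right)} = -6$
$g = \frac{1}{199952}$ ($g = \frac{2}{-4 + 399908} = \frac{2}{399904} = 2 \cdot \frac{1}{399904} = \frac{1}{199952} \approx 5.0012 \cdot 10^{-6}$)
$J = -18$ ($J = 3 \left(-6\right) = -18$)
$\sqrt{J + g} = \sqrt{-18 + \frac{1}{199952}} = \sqrt{- \frac{3599135}{199952}} = \frac{i \sqrt{44978390095}}{49988}$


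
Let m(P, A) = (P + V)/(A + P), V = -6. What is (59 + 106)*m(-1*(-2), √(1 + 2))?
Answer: -1320 + 660*√3 ≈ -176.85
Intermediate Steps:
m(P, A) = (-6 + P)/(A + P) (m(P, A) = (P - 6)/(A + P) = (-6 + P)/(A + P))
(59 + 106)*m(-1*(-2), √(1 + 2)) = (59 + 106)*((-6 - 1*(-2))/(√(1 + 2) - 1*(-2))) = 165*((-6 + 2)/(√3 + 2)) = 165*(-4/(2 + √3)) = -660/(2 + √3)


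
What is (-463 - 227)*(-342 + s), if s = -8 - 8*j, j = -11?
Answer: 180780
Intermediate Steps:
s = 80 (s = -8 - 8*(-11) = -8 + 88 = 80)
(-463 - 227)*(-342 + s) = (-463 - 227)*(-342 + 80) = -690*(-262) = 180780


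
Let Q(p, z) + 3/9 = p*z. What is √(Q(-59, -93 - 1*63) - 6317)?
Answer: 2*√6495/3 ≈ 53.728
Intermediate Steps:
Q(p, z) = -⅓ + p*z
√(Q(-59, -93 - 1*63) - 6317) = √((-⅓ - 59*(-93 - 1*63)) - 6317) = √((-⅓ - 59*(-93 - 63)) - 6317) = √((-⅓ - 59*(-156)) - 6317) = √((-⅓ + 9204) - 6317) = √(27611/3 - 6317) = √(8660/3) = 2*√6495/3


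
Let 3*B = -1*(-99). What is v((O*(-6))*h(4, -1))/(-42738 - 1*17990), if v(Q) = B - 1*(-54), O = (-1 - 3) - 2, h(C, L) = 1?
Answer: -87/60728 ≈ -0.0014326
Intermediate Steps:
B = 33 (B = (-1*(-99))/3 = (1/3)*99 = 33)
O = -6 (O = -4 - 2 = -6)
v(Q) = 87 (v(Q) = 33 - 1*(-54) = 33 + 54 = 87)
v((O*(-6))*h(4, -1))/(-42738 - 1*17990) = 87/(-42738 - 1*17990) = 87/(-42738 - 17990) = 87/(-60728) = 87*(-1/60728) = -87/60728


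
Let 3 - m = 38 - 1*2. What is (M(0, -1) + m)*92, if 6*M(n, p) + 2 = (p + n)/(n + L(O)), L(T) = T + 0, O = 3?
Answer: -27646/9 ≈ -3071.8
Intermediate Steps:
m = -33 (m = 3 - (38 - 1*2) = 3 - (38 - 2) = 3 - 1*36 = 3 - 36 = -33)
L(T) = T
M(n, p) = -⅓ + (n + p)/(6*(3 + n)) (M(n, p) = -⅓ + ((p + n)/(n + 3))/6 = -⅓ + ((n + p)/(3 + n))/6 = -⅓ + (n + p)/(6*(3 + n)))
(M(0, -1) + m)*92 = ((-6 - 1 - 1*0)/(6*(3 + 0)) - 33)*92 = ((⅙)*(-6 - 1 + 0)/3 - 33)*92 = ((⅙)*(⅓)*(-7) - 33)*92 = (-7/18 - 33)*92 = -601/18*92 = -27646/9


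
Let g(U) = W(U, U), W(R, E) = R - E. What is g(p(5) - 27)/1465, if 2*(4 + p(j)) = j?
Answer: 0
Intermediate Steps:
p(j) = -4 + j/2
g(U) = 0 (g(U) = U - U = 0)
g(p(5) - 27)/1465 = 0/1465 = 0*(1/1465) = 0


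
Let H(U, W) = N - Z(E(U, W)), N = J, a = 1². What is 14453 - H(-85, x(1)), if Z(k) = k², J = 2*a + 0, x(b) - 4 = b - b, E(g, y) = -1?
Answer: 14452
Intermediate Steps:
a = 1
x(b) = 4 (x(b) = 4 + (b - b) = 4 + 0 = 4)
J = 2 (J = 2*1 + 0 = 2 + 0 = 2)
N = 2
H(U, W) = 1 (H(U, W) = 2 - 1*(-1)² = 2 - 1*1 = 2 - 1 = 1)
14453 - H(-85, x(1)) = 14453 - 1*1 = 14453 - 1 = 14452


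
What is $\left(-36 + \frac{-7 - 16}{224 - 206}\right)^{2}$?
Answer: $\frac{450241}{324} \approx 1389.6$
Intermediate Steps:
$\left(-36 + \frac{-7 - 16}{224 - 206}\right)^{2} = \left(-36 - \frac{23}{18}\right)^{2} = \left(- \frac{671}{18}\right)^{2} = \frac{450241}{324}$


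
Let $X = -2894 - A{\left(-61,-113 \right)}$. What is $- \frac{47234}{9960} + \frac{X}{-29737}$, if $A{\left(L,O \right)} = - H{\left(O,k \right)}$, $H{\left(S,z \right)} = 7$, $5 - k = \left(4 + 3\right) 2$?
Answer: $- \frac{687921469}{148090260} \approx -4.6453$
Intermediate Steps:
$k = -9$ ($k = 5 - \left(4 + 3\right) 2 = 5 - 7 \cdot 2 = 5 - 14 = -9$)
$A{\left(L,O \right)} = -7$ ($A{\left(L,O \right)} = \left(-1\right) 7 = -7$)
$X = -2887$ ($X = -2894 - -7 = -2894 + 7 = -2887$)
$- \frac{47234}{9960} + \frac{X}{-29737} = - \frac{47234}{9960} - \frac{2887}{-29737} = \left(-47234\right) \frac{1}{9960} - - \frac{2887}{29737} = - \frac{23617}{4980} + \frac{2887}{29737} = - \frac{687921469}{148090260}$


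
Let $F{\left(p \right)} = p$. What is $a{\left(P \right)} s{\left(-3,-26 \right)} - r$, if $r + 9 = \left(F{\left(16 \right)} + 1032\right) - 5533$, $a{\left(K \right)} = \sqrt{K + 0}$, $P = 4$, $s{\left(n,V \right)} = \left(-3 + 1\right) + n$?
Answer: $4484$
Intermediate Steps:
$s{\left(n,V \right)} = -2 + n$
$a{\left(K \right)} = \sqrt{K}$
$r = -4494$ ($r = -9 + \left(\left(16 + 1032\right) - 5533\right) = -9 + \left(1048 - 5533\right) = -9 - 4485 = -4494$)
$a{\left(P \right)} s{\left(-3,-26 \right)} - r = \sqrt{4} \left(-2 - 3\right) - -4494 = 2 \left(-5\right) + 4494 = -10 + 4494 = 4484$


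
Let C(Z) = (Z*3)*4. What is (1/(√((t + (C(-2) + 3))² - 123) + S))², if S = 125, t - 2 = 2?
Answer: (125 + √166)⁻² ≈ 5.2598e-5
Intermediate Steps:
t = 4 (t = 2 + 2 = 4)
C(Z) = 12*Z (C(Z) = (3*Z)*4 = 12*Z)
(1/(√((t + (C(-2) + 3))² - 123) + S))² = (1/(√((4 + (12*(-2) + 3))² - 123) + 125))² = (1/(√((4 + (-24 + 3))² - 123) + 125))² = (1/(√((4 - 21)² - 123) + 125))² = (1/(√((-17)² - 123) + 125))² = (1/(√(289 - 123) + 125))² = (1/(√166 + 125))² = (1/(125 + √166))² = (125 + √166)⁻²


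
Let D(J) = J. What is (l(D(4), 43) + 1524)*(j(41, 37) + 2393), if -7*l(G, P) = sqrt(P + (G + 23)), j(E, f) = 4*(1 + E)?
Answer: 3902964 - 2561*sqrt(70)/7 ≈ 3.8999e+6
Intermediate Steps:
j(E, f) = 4 + 4*E
l(G, P) = -sqrt(23 + G + P)/7 (l(G, P) = -sqrt(P + (G + 23))/7 = -sqrt(P + (23 + G))/7 = -sqrt(23 + G + P)/7)
(l(D(4), 43) + 1524)*(j(41, 37) + 2393) = (-sqrt(23 + 4 + 43)/7 + 1524)*((4 + 4*41) + 2393) = (-sqrt(70)/7 + 1524)*((4 + 164) + 2393) = (1524 - sqrt(70)/7)*(168 + 2393) = (1524 - sqrt(70)/7)*2561 = 3902964 - 2561*sqrt(70)/7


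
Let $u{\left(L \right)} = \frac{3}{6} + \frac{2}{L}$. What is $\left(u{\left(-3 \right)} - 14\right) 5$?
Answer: $- \frac{425}{6} \approx -70.833$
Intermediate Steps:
$u{\left(L \right)} = \frac{1}{2} + \frac{2}{L}$ ($u{\left(L \right)} = 3 \cdot \frac{1}{6} + \frac{2}{L} = \frac{1}{2} + \frac{2}{L}$)
$\left(u{\left(-3 \right)} - 14\right) 5 = \left(\frac{4 - 3}{2 \left(-3\right)} - 14\right) 5 = \left(\frac{1}{2} \left(- \frac{1}{3}\right) 1 - 14\right) 5 = \left(- \frac{1}{6} - 14\right) 5 = \left(- \frac{85}{6}\right) 5 = - \frac{425}{6}$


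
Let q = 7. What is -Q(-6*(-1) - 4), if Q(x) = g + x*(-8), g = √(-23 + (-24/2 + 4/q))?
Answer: 16 - I*√1687/7 ≈ 16.0 - 5.8676*I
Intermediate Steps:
g = I*√1687/7 (g = √(-23 + (-24/2 + 4/7)) = √(-23 + (-24*½ + 4*(⅐))) = √(-23 + (-12 + 4/7)) = √(-23 - 80/7) = √(-241/7) = I*√1687/7 ≈ 5.8676*I)
Q(x) = -8*x + I*√1687/7 (Q(x) = I*√1687/7 + x*(-8) = I*√1687/7 - 8*x = -8*x + I*√1687/7)
-Q(-6*(-1) - 4) = -(-8*(-6*(-1) - 4) + I*√1687/7) = -(-8*(6 - 4) + I*√1687/7) = -(-8*2 + I*√1687/7) = -(-16 + I*√1687/7) = 16 - I*√1687/7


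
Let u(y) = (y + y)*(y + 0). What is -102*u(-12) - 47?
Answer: -29423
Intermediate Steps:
u(y) = 2*y**2 (u(y) = (2*y)*y = 2*y**2)
-102*u(-12) - 47 = -204*(-12)**2 - 47 = -204*144 - 47 = -102*288 - 47 = -29376 - 47 = -29423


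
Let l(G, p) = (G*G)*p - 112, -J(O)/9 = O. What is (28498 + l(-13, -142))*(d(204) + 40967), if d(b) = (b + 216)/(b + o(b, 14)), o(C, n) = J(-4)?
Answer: 179770875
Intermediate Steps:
J(O) = -9*O
o(C, n) = 36 (o(C, n) = -9*(-4) = 36)
d(b) = (216 + b)/(36 + b) (d(b) = (b + 216)/(b + 36) = (216 + b)/(36 + b))
l(G, p) = -112 + p*G**2 (l(G, p) = G**2*p - 112 = p*G**2 - 112 = -112 + p*G**2)
(28498 + l(-13, -142))*(d(204) + 40967) = (28498 + (-112 - 142*(-13)**2))*((216 + 204)/(36 + 204) + 40967) = (28498 + (-112 - 142*169))*(420/240 + 40967) = (28498 + (-112 - 23998))*((1/240)*420 + 40967) = (28498 - 24110)*(7/4 + 40967) = 4388*(163875/4) = 179770875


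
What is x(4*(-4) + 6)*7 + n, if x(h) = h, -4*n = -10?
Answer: -135/2 ≈ -67.500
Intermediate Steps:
n = 5/2 (n = -¼*(-10) = 5/2 ≈ 2.5000)
x(4*(-4) + 6)*7 + n = (4*(-4) + 6)*7 + 5/2 = (-16 + 6)*7 + 5/2 = -10*7 + 5/2 = -70 + 5/2 = -135/2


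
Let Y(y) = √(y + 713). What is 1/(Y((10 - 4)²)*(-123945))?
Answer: -√749/92834805 ≈ -2.9480e-7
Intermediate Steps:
Y(y) = √(713 + y)
1/(Y((10 - 4)²)*(-123945)) = 1/(√(713 + (10 - 4)²)*(-123945)) = -1/123945/√(713 + 6²) = -1/123945/√(713 + 36) = -1/123945/√749 = (√749/749)*(-1/123945) = -√749/92834805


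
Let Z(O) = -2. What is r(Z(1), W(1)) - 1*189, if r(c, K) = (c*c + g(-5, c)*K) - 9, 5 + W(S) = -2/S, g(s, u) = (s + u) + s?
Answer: -110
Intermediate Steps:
g(s, u) = u + 2*s
W(S) = -5 - 2/S
r(c, K) = -9 + c² + K*(-10 + c) (r(c, K) = (c*c + (c + 2*(-5))*K) - 9 = (c² + (c - 10)*K) - 9 = (c² + (-10 + c)*K) - 9 = (c² + K*(-10 + c)) - 9 = -9 + c² + K*(-10 + c))
r(Z(1), W(1)) - 1*189 = (-9 + (-2)² + (-5 - 2/1)*(-10 - 2)) - 1*189 = (-9 + 4 + (-5 - 2*1)*(-12)) - 189 = (-9 + 4 + (-5 - 2)*(-12)) - 189 = (-9 + 4 - 7*(-12)) - 189 = (-9 + 4 + 84) - 189 = 79 - 189 = -110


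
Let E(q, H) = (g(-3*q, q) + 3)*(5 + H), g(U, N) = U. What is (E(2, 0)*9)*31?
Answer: -4185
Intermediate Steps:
E(q, H) = (3 - 3*q)*(5 + H) (E(q, H) = (-3*q + 3)*(5 + H) = (3 - 3*q)*(5 + H))
(E(2, 0)*9)*31 = ((15 - 15*2 + 3*0 - 3*0*2)*9)*31 = ((15 - 30 + 0 + 0)*9)*31 = -15*9*31 = -135*31 = -4185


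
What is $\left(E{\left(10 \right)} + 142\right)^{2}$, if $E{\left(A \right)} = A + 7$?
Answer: $25281$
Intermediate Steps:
$E{\left(A \right)} = 7 + A$
$\left(E{\left(10 \right)} + 142\right)^{2} = \left(\left(7 + 10\right) + 142\right)^{2} = \left(17 + 142\right)^{2} = 159^{2} = 25281$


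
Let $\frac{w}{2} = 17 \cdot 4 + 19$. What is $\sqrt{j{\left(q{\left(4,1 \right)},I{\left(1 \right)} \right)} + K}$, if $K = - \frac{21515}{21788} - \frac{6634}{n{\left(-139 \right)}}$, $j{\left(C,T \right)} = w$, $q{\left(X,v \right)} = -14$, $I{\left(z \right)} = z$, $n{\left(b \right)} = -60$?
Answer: $\frac{\sqrt{44806902585}}{12570} \approx 16.84$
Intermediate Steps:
$w = 174$ ($w = 2 \left(17 \cdot 4 + 19\right) = 2 \left(68 + 19\right) = 2 \cdot 87 = 174$)
$j{\left(C,T \right)} = 174$
$K = \frac{2754821}{25140}$ ($K = - \frac{21515}{21788} - \frac{6634}{-60} = \left(-21515\right) \frac{1}{21788} - - \frac{3317}{30} = - \frac{1655}{1676} + \frac{3317}{30} = \frac{2754821}{25140} \approx 109.58$)
$\sqrt{j{\left(q{\left(4,1 \right)},I{\left(1 \right)} \right)} + K} = \sqrt{174 + \frac{2754821}{25140}} = \sqrt{\frac{7129181}{25140}} = \frac{\sqrt{44806902585}}{12570}$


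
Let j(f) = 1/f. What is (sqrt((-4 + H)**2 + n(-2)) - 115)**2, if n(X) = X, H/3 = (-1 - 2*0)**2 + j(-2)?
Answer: (230 - sqrt(17))**2/4 ≈ 12755.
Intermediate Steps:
H = 3/2 (H = 3*((-1 - 2*0)**2 + 1/(-2)) = 3*((-1 + 0)**2 - 1/2) = 3*((-1)**2 - 1/2) = 3*(1 - 1/2) = 3*(1/2) = 3/2 ≈ 1.5000)
(sqrt((-4 + H)**2 + n(-2)) - 115)**2 = (sqrt((-4 + 3/2)**2 - 2) - 115)**2 = (sqrt((-5/2)**2 - 2) - 115)**2 = (sqrt(25/4 - 2) - 115)**2 = (sqrt(17/4) - 115)**2 = (sqrt(17)/2 - 115)**2 = (-115 + sqrt(17)/2)**2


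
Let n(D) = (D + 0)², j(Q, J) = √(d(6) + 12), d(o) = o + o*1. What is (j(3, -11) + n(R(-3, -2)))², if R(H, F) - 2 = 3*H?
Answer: 2425 + 196*√6 ≈ 2905.1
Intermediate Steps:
R(H, F) = 2 + 3*H
d(o) = 2*o (d(o) = o + o = 2*o)
j(Q, J) = 2*√6 (j(Q, J) = √(2*6 + 12) = √(12 + 12) = √24 = 2*√6)
n(D) = D²
(j(3, -11) + n(R(-3, -2)))² = (2*√6 + (2 + 3*(-3))²)² = (2*√6 + (2 - 9)²)² = (2*√6 + (-7)²)² = (2*√6 + 49)² = (49 + 2*√6)²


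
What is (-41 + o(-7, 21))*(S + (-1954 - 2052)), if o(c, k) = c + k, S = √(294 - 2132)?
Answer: 108162 - 27*I*√1838 ≈ 1.0816e+5 - 1157.5*I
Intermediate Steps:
S = I*√1838 (S = √(-1838) = I*√1838 ≈ 42.872*I)
(-41 + o(-7, 21))*(S + (-1954 - 2052)) = (-41 + (-7 + 21))*(I*√1838 + (-1954 - 2052)) = (-41 + 14)*(I*√1838 - 4006) = -27*(-4006 + I*√1838) = 108162 - 27*I*√1838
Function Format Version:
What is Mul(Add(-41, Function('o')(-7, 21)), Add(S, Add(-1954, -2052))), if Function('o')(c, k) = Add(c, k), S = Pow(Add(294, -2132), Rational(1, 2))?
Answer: Add(108162, Mul(-27, I, Pow(1838, Rational(1, 2)))) ≈ Add(1.0816e+5, Mul(-1157.5, I))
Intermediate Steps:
S = Mul(I, Pow(1838, Rational(1, 2))) (S = Pow(-1838, Rational(1, 2)) = Mul(I, Pow(1838, Rational(1, 2))) ≈ Mul(42.872, I))
Mul(Add(-41, Function('o')(-7, 21)), Add(S, Add(-1954, -2052))) = Mul(Add(-41, Add(-7, 21)), Add(Mul(I, Pow(1838, Rational(1, 2))), Add(-1954, -2052))) = Mul(Add(-41, 14), Add(Mul(I, Pow(1838, Rational(1, 2))), -4006)) = Mul(-27, Add(-4006, Mul(I, Pow(1838, Rational(1, 2))))) = Add(108162, Mul(-27, I, Pow(1838, Rational(1, 2))))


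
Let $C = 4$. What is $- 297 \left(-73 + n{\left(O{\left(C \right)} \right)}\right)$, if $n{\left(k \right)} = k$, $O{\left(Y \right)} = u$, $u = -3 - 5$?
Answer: $24057$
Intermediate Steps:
$u = -8$ ($u = -3 - 5 = -8$)
$O{\left(Y \right)} = -8$
$- 297 \left(-73 + n{\left(O{\left(C \right)} \right)}\right) = - 297 \left(-73 - 8\right) = \left(-297\right) \left(-81\right) = 24057$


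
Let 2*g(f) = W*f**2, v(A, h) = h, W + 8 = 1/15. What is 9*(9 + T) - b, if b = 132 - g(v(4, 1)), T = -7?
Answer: -3539/30 ≈ -117.97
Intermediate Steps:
W = -119/15 (W = -8 + 1/15 = -119/15 ≈ -7.9333)
g(f) = -119*f**2/30 (g(f) = (-119*f**2/15)/2 = -119*f**2/30)
b = 4079/30 (b = 132 - (-119)*1**2/30 = 132 - (-119)/30 = 132 - 1*(-119/30) = 132 + 119/30 = 4079/30 ≈ 135.97)
9*(9 + T) - b = 9*(9 - 7) - 1*4079/30 = 9*2 - 4079/30 = 18 - 4079/30 = -3539/30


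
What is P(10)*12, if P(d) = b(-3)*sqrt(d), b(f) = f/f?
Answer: 12*sqrt(10) ≈ 37.947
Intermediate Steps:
b(f) = 1
P(d) = sqrt(d) (P(d) = 1*sqrt(d) = sqrt(d))
P(10)*12 = sqrt(10)*12 = 12*sqrt(10)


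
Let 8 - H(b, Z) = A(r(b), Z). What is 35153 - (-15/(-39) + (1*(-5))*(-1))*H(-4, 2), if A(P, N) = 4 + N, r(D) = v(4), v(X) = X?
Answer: 456849/13 ≈ 35142.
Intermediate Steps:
r(D) = 4
H(b, Z) = 4 - Z (H(b, Z) = 8 - (4 + Z) = 8 + (-4 - Z) = 4 - Z)
35153 - (-15/(-39) + (1*(-5))*(-1))*H(-4, 2) = 35153 - (-15/(-39) + (1*(-5))*(-1))*(4 - 1*2) = 35153 - (-15*(-1/39) - 5*(-1))*(4 - 2) = 35153 - (5/13 + 5)*2 = 35153 - 70*2/13 = 35153 - 1*140/13 = 35153 - 140/13 = 456849/13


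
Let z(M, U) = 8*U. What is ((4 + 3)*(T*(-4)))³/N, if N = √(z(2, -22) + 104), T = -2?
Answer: -43904*I*√2/3 ≈ -20697.0*I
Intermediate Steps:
N = 6*I*√2 (N = √(8*(-22) + 104) = √(-176 + 104) = √(-72) = 6*I*√2 ≈ 8.4853*I)
((4 + 3)*(T*(-4)))³/N = ((4 + 3)*(-2*(-4)))³/((6*I*√2)) = (7*8)³*(-I*√2/12) = 56³*(-I*√2/12) = 175616*(-I*√2/12) = -43904*I*√2/3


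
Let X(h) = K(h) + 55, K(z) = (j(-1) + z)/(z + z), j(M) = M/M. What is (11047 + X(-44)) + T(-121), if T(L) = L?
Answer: 966371/88 ≈ 10981.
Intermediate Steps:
j(M) = 1
K(z) = (1 + z)/(2*z) (K(z) = (1 + z)/(z + z) = (1 + z)/((2*z)) = (1 + z)*(1/(2*z)) = (1 + z)/(2*z))
X(h) = 55 + (1 + h)/(2*h) (X(h) = (1 + h)/(2*h) + 55 = 55 + (1 + h)/(2*h))
(11047 + X(-44)) + T(-121) = (11047 + (½)*(1 + 111*(-44))/(-44)) - 121 = (11047 + (½)*(-1/44)*(1 - 4884)) - 121 = (11047 + (½)*(-1/44)*(-4883)) - 121 = (11047 + 4883/88) - 121 = 977019/88 - 121 = 966371/88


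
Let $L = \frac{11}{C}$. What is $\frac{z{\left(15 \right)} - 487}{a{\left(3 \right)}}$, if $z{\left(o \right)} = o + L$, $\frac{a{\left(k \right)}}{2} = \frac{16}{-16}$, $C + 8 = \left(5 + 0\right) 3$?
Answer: $\frac{3293}{14} \approx 235.21$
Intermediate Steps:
$C = 7$ ($C = -8 + \left(5 + 0\right) 3 = -8 + 5 \cdot 3 = -8 + 15 = 7$)
$a{\left(k \right)} = -2$ ($a{\left(k \right)} = 2 \frac{16}{-16} = 2 \cdot 16 \left(- \frac{1}{16}\right) = 2 \left(-1\right) = -2$)
$L = \frac{11}{7} \approx 1.5714$
$z{\left(o \right)} = \frac{11}{7} + o$ ($z{\left(o \right)} = o + \frac{11}{7} = \frac{11}{7} + o$)
$\frac{z{\left(15 \right)} - 487}{a{\left(3 \right)}} = \frac{\left(\frac{11}{7} + 15\right) - 487}{-2} = \left(\frac{116}{7} - 487\right) \left(- \frac{1}{2}\right) = \left(- \frac{3293}{7}\right) \left(- \frac{1}{2}\right) = \frac{3293}{14}$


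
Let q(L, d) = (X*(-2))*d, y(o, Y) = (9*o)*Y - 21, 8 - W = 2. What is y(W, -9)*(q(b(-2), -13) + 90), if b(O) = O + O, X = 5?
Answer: -111540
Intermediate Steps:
W = 6 (W = 8 - 1*2 = 8 - 2 = 6)
y(o, Y) = -21 + 9*Y*o (y(o, Y) = 9*Y*o - 21 = -21 + 9*Y*o)
b(O) = 2*O
q(L, d) = -10*d (q(L, d) = (5*(-2))*d = -10*d)
y(W, -9)*(q(b(-2), -13) + 90) = (-21 + 9*(-9)*6)*(-10*(-13) + 90) = (-21 - 486)*(130 + 90) = -507*220 = -111540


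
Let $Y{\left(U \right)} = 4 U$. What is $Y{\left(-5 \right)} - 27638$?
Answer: $-27658$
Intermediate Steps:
$Y{\left(-5 \right)} - 27638 = 4 \left(-5\right) - 27638 = -20 - 27638 = -27658$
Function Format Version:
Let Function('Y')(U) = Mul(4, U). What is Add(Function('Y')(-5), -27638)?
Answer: -27658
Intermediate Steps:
Add(Function('Y')(-5), -27638) = Add(Mul(4, -5), -27638) = Add(-20, -27638) = -27658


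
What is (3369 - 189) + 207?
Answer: 3387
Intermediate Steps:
(3369 - 189) + 207 = 3180 + 207 = 3387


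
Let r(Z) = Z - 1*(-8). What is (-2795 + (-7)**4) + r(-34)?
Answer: -420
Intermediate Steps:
r(Z) = 8 + Z (r(Z) = Z + 8 = 8 + Z)
(-2795 + (-7)**4) + r(-34) = (-2795 + (-7)**4) + (8 - 34) = (-2795 + 2401) - 26 = -394 - 26 = -420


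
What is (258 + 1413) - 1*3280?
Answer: -1609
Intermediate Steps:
(258 + 1413) - 1*3280 = 1671 - 3280 = -1609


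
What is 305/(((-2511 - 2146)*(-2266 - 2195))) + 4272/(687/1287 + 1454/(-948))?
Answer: -668407898718757/156455598687 ≈ -4272.2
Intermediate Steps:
305/(((-2511 - 2146)*(-2266 - 2195))) + 4272/(687/1287 + 1454/(-948)) = 305/((-4657*(-4461))) + 4272/(687*(1/1287) + 1454*(-1/948)) = 305/20774877 + 4272/(229/429 - 727/474) = 305*(1/20774877) + 4272/(-22593/22594) = 305/20774877 + 4272*(-22594/22593) = 305/20774877 - 32173856/7531 = -668407898718757/156455598687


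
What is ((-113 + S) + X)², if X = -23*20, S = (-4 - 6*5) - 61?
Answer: 446224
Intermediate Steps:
S = -95 (S = (-4 - 30) - 61 = -34 - 61 = -95)
X = -460
((-113 + S) + X)² = ((-113 - 95) - 460)² = (-208 - 460)² = (-668)² = 446224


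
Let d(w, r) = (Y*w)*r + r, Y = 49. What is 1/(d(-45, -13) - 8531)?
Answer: 1/20121 ≈ 4.9699e-5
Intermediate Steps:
d(w, r) = r + 49*r*w (d(w, r) = (49*w)*r + r = 49*r*w + r = r + 49*r*w)
1/(d(-45, -13) - 8531) = 1/(-13*(1 + 49*(-45)) - 8531) = 1/(-13*(1 - 2205) - 8531) = 1/(-13*(-2204) - 8531) = 1/(28652 - 8531) = 1/20121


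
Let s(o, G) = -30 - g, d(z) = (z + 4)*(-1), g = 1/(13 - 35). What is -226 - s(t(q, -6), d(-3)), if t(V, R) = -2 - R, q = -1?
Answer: -4313/22 ≈ -196.05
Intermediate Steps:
g = -1/22 (g = 1/(-22) = -1/22 ≈ -0.045455)
d(z) = -4 - z (d(z) = (4 + z)*(-1) = -4 - z)
s(o, G) = -659/22 (s(o, G) = -30 - 1*(-1/22) = -30 + 1/22 = -659/22)
-226 - s(t(q, -6), d(-3)) = -226 - 1*(-659/22) = -226 + 659/22 = -4313/22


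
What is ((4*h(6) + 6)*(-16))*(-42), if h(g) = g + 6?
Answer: 36288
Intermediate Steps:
h(g) = 6 + g
((4*h(6) + 6)*(-16))*(-42) = ((4*(6 + 6) + 6)*(-16))*(-42) = ((4*12 + 6)*(-16))*(-42) = ((48 + 6)*(-16))*(-42) = (54*(-16))*(-42) = -864*(-42) = 36288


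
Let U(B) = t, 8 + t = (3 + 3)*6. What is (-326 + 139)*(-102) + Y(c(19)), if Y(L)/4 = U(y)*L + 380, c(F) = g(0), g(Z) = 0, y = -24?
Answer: 20594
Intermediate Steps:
c(F) = 0
t = 28 (t = -8 + (3 + 3)*6 = -8 + 6*6 = -8 + 36 = 28)
U(B) = 28
Y(L) = 1520 + 112*L (Y(L) = 4*(28*L + 380) = 4*(380 + 28*L) = 1520 + 112*L)
(-326 + 139)*(-102) + Y(c(19)) = (-326 + 139)*(-102) + (1520 + 112*0) = -187*(-102) + (1520 + 0) = 19074 + 1520 = 20594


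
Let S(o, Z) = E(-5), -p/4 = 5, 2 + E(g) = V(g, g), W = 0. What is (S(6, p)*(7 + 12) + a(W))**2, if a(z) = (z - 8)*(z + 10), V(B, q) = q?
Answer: 45369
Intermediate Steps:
E(g) = -2 + g
p = -20 (p = -4*5 = -20)
S(o, Z) = -7 (S(o, Z) = -2 - 5 = -7)
a(z) = (-8 + z)*(10 + z)
(S(6, p)*(7 + 12) + a(W))**2 = (-7*(7 + 12) + (-80 + 0**2 + 2*0))**2 = (-7*19 + (-80 + 0 + 0))**2 = (-133 - 80)**2 = (-213)**2 = 45369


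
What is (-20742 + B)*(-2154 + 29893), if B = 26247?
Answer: 152703195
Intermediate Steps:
(-20742 + B)*(-2154 + 29893) = (-20742 + 26247)*(-2154 + 29893) = 5505*27739 = 152703195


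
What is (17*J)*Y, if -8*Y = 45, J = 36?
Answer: -6885/2 ≈ -3442.5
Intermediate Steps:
Y = -45/8 (Y = -⅛*45 = -45/8 ≈ -5.6250)
(17*J)*Y = (17*36)*(-45/8) = 612*(-45/8) = -6885/2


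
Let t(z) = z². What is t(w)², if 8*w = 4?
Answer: 1/16 ≈ 0.062500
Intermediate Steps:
w = ½ (w = (⅛)*4 = ½ ≈ 0.50000)
t(w)² = ((½)²)² = (¼)² = 1/16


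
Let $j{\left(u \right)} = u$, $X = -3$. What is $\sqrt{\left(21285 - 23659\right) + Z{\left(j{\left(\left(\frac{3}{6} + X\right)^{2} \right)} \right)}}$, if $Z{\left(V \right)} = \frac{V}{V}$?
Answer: $i \sqrt{2373} \approx 48.713 i$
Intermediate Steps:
$Z{\left(V \right)} = 1$
$\sqrt{\left(21285 - 23659\right) + Z{\left(j{\left(\left(\frac{3}{6} + X\right)^{2} \right)} \right)}} = \sqrt{\left(21285 - 23659\right) + 1} = \sqrt{-2374 + 1} = \sqrt{-2373} = i \sqrt{2373}$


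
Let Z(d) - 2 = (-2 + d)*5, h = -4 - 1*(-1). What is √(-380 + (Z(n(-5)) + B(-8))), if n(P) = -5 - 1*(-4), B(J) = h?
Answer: 6*I*√11 ≈ 19.9*I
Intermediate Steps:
h = -3 (h = -4 + 1 = -3)
B(J) = -3
n(P) = -1 (n(P) = -5 + 4 = -1)
Z(d) = -8 + 5*d (Z(d) = 2 + (-2 + d)*5 = 2 + (-10 + 5*d) = -8 + 5*d)
√(-380 + (Z(n(-5)) + B(-8))) = √(-380 + ((-8 + 5*(-1)) - 3)) = √(-380 + ((-8 - 5) - 3)) = √(-380 + (-13 - 3)) = √(-380 - 16) = √(-396) = 6*I*√11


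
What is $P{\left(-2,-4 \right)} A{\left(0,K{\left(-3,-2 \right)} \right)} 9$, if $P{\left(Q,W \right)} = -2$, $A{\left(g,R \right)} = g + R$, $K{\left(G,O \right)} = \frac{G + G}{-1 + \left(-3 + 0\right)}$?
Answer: $-27$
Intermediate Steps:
$K{\left(G,O \right)} = - \frac{G}{2}$ ($K{\left(G,O \right)} = \frac{2 G}{-1 - 3} = \frac{2 G}{-4} = 2 G \left(- \frac{1}{4}\right) = - \frac{G}{2}$)
$A{\left(g,R \right)} = R + g$
$P{\left(-2,-4 \right)} A{\left(0,K{\left(-3,-2 \right)} \right)} 9 = - 2 \left(\left(- \frac{1}{2}\right) \left(-3\right) + 0\right) 9 = - 2 \left(\frac{3}{2} + 0\right) 9 = \left(-2\right) \frac{3}{2} \cdot 9 = \left(-3\right) 9 = -27$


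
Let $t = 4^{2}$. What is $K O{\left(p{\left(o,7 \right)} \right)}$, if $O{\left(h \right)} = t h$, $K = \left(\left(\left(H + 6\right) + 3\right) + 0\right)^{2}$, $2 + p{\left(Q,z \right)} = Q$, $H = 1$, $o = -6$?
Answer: $-12800$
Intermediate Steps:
$t = 16$
$p{\left(Q,z \right)} = -2 + Q$
$K = 100$ ($K = \left(\left(\left(1 + 6\right) + 3\right) + 0\right)^{2} = \left(\left(7 + 3\right) + 0\right)^{2} = \left(10 + 0\right)^{2} = 10^{2} = 100$)
$O{\left(h \right)} = 16 h$
$K O{\left(p{\left(o,7 \right)} \right)} = 100 \cdot 16 \left(-2 - 6\right) = 100 \cdot 16 \left(-8\right) = 100 \left(-128\right) = -12800$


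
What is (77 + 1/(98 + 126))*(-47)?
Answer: -810703/224 ≈ -3619.2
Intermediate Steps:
(77 + 1/(98 + 126))*(-47) = (77 + 1/224)*(-47) = (17249/224)*(-47) = -810703/224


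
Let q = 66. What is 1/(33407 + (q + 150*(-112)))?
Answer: 1/16673 ≈ 5.9977e-5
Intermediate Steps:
1/(33407 + (q + 150*(-112))) = 1/(33407 + (66 + 150*(-112))) = 1/(33407 + (66 - 16800)) = 1/(33407 - 16734) = 1/16673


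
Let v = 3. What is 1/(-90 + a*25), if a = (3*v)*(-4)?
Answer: -1/990 ≈ -0.0010101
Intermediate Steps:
a = -36 (a = (3*3)*(-4) = 9*(-4) = -36)
1/(-90 + a*25) = 1/(-90 - 36*25) = 1/(-90 - 900) = 1/(-990) = -1/990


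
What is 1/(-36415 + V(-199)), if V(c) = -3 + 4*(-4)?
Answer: -1/36434 ≈ -2.7447e-5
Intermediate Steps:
V(c) = -19 (V(c) = -3 - 16 = -19)
1/(-36415 + V(-199)) = 1/(-36415 - 19) = 1/(-36434) = -1/36434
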